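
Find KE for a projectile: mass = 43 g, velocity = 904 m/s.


E = 0.5*m*v^2 = 0.5*0.043*904^2 = 17570 J

17570 J


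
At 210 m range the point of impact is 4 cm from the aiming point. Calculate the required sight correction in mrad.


1 mrad subtends 1 cm per 10 m of range, so adj = error_cm / (dist_m / 10) = 4 / (210/10) = 0.1905 mrad

0.1905 mrad


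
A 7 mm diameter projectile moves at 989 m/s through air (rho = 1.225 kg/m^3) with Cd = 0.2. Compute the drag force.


A = pi*(d/2)^2 = pi*(7/2000)^2 = 3.84845e-05 m^2
Fd = 0.5*Cd*rho*A*v^2 = 0.5*0.2*1.225*3.84845e-05*989^2 = 4.611 N

4.611 N


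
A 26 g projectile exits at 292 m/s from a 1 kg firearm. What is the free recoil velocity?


v_recoil = m_p * v_p / m_gun = 0.026 * 292 / 1 = 7.592 m/s

7.592 m/s


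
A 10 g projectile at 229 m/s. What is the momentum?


p = m*v = 0.01*229 = 2.29 kg·m/s

2.29 kg·m/s


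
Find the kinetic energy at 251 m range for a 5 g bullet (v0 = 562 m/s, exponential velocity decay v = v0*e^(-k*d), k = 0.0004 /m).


v = v0*exp(-k*d) = 562*exp(-0.0004*251) = 508.315 m/s
E = 0.5*m*v^2 = 0.5*0.005*508.315^2 = 646 J

646 J


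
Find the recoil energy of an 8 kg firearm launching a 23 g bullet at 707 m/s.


v_r = m_p*v_p/m_gun = 0.023*707/8 = 2.03262 m/s, E_r = 0.5*m_gun*v_r^2 = 0.5*8*2.03262^2 = 16.53 J

16.53 J


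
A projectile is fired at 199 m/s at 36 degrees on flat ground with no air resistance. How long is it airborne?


T = 2*v0*sin(theta)/g = 2*199*sin(36°)/9.81 = 23.85 s

23.85 s


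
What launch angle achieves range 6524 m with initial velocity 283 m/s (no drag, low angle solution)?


sin(2*theta) = R*g/v0^2 = 6524*9.81/283^2 = 0.799116, theta = arcsin(0.799116)/2 = 26.52°

26.52 degrees


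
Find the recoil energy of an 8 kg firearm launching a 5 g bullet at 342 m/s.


v_r = m_p*v_p/m_gun = 0.005*342/8 = 0.21375 m/s, E_r = 0.5*m_gun*v_r^2 = 0.5*8*0.21375^2 = 0.1828 J

0.1828 J


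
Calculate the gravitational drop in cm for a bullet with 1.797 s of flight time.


drop = 0.5*g*t^2 = 0.5*9.81*1.797^2 = 15.8393 m ≈ 1584 cm

1584 cm


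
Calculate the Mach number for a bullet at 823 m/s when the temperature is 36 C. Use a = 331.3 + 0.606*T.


a = 331.3 + 0.606*(36) = 353.116 m/s
M = v/a = 823/353.116 = 2.331

2.331


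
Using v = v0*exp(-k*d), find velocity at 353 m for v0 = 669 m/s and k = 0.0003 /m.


v = v0*exp(-k*d) = 669*exp(-0.0003*353) = 601.8 m/s

601.8 m/s


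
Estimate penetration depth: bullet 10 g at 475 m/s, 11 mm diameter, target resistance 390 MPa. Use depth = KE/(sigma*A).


A = pi*(d/2)^2 = pi*(11/2)^2 = 95.0332 mm^2
E = 0.5*m*v^2 = 0.5*0.01*475^2 = 1128.12 J
depth = E/(sigma*A) = 1128.12 J / (390 MPa * 95.0332 mm^2) = 1128.12/(390 * 95.0332) m = 0.0304381 m ≈ 30.44 mm

30.44 mm


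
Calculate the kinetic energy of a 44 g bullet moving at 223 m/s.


E = 0.5*m*v^2 = 0.5*0.044*223^2 = 1094 J

1094 J


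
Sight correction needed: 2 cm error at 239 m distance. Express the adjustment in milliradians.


1 mrad subtends 1 cm per 10 m of range, so adj = error_cm / (dist_m / 10) = 2 / (239/10) = 0.08368 mrad

0.08368 mrad


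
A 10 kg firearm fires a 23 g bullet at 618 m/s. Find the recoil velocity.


v_recoil = m_p * v_p / m_gun = 0.023 * 618 / 10 = 1.421 m/s

1.421 m/s


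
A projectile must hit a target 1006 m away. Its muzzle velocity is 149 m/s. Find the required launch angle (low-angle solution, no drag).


sin(2*theta) = R*g/v0^2 = 1006*9.81/149^2 = 0.444523, theta = arcsin(0.444523)/2 = 13.2°

13.2 degrees


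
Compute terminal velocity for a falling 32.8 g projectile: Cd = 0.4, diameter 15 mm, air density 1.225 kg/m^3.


A = pi*(d/2)^2 = pi*(15/2000)^2 = 1.76715e-04 m^2
vt = sqrt(2mg/(Cd*rho*A)) = sqrt(2*0.0328*9.81/(0.4 * 1.225 * 1.76715e-04)) = 86.21 m/s

86.21 m/s


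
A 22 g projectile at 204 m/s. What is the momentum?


p = m*v = 0.022*204 = 4.488 kg·m/s

4.488 kg·m/s


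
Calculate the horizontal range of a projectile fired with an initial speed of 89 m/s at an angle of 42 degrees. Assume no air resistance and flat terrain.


R = v0^2 * sin(2*theta) / g = 89^2 * sin(2*42°) / 9.81 = 803 m

803 m


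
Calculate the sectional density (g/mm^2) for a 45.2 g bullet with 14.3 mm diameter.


SD = m/d^2 = 45.2/14.3^2 = 0.221 g/mm^2

0.221 g/mm^2


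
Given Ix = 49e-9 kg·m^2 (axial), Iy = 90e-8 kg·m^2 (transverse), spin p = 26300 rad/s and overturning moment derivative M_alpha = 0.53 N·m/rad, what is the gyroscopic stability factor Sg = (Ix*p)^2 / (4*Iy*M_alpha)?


Sg = Ix^2 * p^2 / (4 * Iy * M_alpha) = (49e-9)^2 * 26300^2 / (4 * 90e-8 * 0.53) = 0.8704

0.8704


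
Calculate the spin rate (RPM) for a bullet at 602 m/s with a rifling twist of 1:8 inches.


twist_m = 8*0.0254 = 0.2032 m
spin = v/twist = 602/0.2032 = 2962.598 rev/s
RPM = spin*60 = 2962.598*60 ≈ 177756 RPM

177756 RPM


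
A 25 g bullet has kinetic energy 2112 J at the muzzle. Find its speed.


v = sqrt(2*E/m) = sqrt(2*2112/0.025) = 411 m/s

411 m/s


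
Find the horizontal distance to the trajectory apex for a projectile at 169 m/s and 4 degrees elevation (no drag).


R = v0^2*sin(2*theta)/g = 169^2*sin(2*4°)/9.81 = 405.191 m
apex_dist = R/2 = 405.191/2 = 202.6 m

202.6 m


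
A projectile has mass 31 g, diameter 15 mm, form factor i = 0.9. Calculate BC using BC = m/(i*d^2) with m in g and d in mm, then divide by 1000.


BC = m/(i*d^2*1000) = 31/(0.9 * 15^2 * 1000) = 0.0001531

0.0001531


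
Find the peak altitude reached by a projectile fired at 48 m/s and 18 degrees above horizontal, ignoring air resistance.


H = (v0*sin(theta))^2 / (2g) = (48*sin(18°))^2 / (2*9.81) = 11.21 m

11.21 m


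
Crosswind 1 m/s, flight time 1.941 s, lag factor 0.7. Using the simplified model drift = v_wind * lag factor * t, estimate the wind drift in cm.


drift = v_wind * lag * t = 1 * 0.7 * 1.941 = 1.3587 m ≈ 135.9 cm

135.9 cm


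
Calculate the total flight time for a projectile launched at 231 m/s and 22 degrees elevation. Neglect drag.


T = 2*v0*sin(theta)/g = 2*231*sin(22°)/9.81 = 17.64 s

17.64 s


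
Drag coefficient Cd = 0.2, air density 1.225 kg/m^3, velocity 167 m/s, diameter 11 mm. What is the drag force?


A = pi*(d/2)^2 = pi*(11/2000)^2 = 9.50332e-05 m^2
Fd = 0.5*Cd*rho*A*v^2 = 0.5*0.2*1.225*9.50332e-05*167^2 = 0.3247 N

0.3247 N


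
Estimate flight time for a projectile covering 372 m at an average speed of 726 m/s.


t = d/v = 372/726 = 0.5124 s

0.5124 s


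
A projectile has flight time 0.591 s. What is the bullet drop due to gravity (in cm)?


drop = 0.5*g*t^2 = 0.5*9.81*0.591^2 = 1.71322 m ≈ 171.3 cm

171.3 cm


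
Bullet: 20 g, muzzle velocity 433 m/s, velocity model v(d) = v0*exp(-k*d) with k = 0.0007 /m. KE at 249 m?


v = v0*exp(-k*d) = 433*exp(-0.0007*249) = 363.739 m/s
E = 0.5*m*v^2 = 0.5*0.02*363.739^2 = 1323 J

1323 J


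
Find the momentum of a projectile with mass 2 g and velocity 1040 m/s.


p = m*v = 0.002*1040 = 2.08 kg·m/s

2.08 kg·m/s


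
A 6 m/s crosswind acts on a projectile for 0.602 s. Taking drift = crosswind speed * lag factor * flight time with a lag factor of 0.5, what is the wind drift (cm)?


drift = v_wind * lag * t = 6 * 0.5 * 0.602 = 1.806 m ≈ 180.6 cm

180.6 cm


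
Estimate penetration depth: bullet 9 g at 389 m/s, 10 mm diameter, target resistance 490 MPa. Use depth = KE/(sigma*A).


A = pi*(d/2)^2 = pi*(10/2)^2 = 78.5398 mm^2
E = 0.5*m*v^2 = 0.5*0.009*389^2 = 680.944 J
depth = E/(sigma*A) = 680.944 J / (490 MPa * 78.5398 mm^2) = 680.944/(490 * 78.5398) m = 0.017694 m ≈ 17.69 mm

17.69 mm


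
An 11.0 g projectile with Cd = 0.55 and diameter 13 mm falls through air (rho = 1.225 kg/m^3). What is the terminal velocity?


A = pi*(d/2)^2 = pi*(13/2000)^2 = 1.32732e-04 m^2
vt = sqrt(2mg/(Cd*rho*A)) = sqrt(2*0.011*9.81/(0.55 * 1.225 * 1.32732e-04)) = 49.13 m/s

49.13 m/s


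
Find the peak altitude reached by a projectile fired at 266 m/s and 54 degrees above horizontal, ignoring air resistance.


H = (v0*sin(theta))^2 / (2g) = (266*sin(54°))^2 / (2*9.81) = 2360 m

2360 m


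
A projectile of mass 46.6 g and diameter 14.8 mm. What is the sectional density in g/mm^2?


SD = m/d^2 = 46.6/14.8^2 = 0.2127 g/mm^2

0.2127 g/mm^2


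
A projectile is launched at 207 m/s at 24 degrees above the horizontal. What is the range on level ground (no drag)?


R = v0^2 * sin(2*theta) / g = 207^2 * sin(2*24°) / 9.81 = 3246 m

3246 m


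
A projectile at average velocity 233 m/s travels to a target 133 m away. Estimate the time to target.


t = d/v = 133/233 = 0.5708 s

0.5708 s


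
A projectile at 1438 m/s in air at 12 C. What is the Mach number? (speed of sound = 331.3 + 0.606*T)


a = 331.3 + 0.606*(12) = 338.572 m/s
M = v/a = 1438/338.572 = 4.247

4.247


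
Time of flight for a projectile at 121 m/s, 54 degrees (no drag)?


T = 2*v0*sin(theta)/g = 2*121*sin(54°)/9.81 = 19.96 s

19.96 s


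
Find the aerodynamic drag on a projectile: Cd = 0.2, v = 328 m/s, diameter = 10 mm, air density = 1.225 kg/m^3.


A = pi*(d/2)^2 = pi*(10/2000)^2 = 7.85398e-05 m^2
Fd = 0.5*Cd*rho*A*v^2 = 0.5*0.2*1.225*7.85398e-05*328^2 = 1.035 N

1.035 N


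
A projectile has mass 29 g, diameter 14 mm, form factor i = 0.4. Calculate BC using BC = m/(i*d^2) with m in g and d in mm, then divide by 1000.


BC = m/(i*d^2*1000) = 29/(0.4 * 14^2 * 1000) = 0.0003699

0.0003699


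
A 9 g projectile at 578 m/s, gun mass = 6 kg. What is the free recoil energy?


v_r = m_p*v_p/m_gun = 0.009*578/6 = 0.867 m/s, E_r = 0.5*m_gun*v_r^2 = 0.5*6*0.867^2 = 2.255 J

2.255 J


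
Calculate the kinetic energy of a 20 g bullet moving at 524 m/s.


E = 0.5*m*v^2 = 0.5*0.02*524^2 = 2746 J

2746 J


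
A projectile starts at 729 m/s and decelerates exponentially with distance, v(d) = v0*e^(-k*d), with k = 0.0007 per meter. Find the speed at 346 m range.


v = v0*exp(-k*d) = 729*exp(-0.0007*346) = 572.2 m/s

572.2 m/s


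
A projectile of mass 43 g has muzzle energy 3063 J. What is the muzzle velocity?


v = sqrt(2*E/m) = sqrt(2*3063/0.043) = 377.4 m/s

377.4 m/s


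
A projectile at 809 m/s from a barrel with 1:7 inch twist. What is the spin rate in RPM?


twist_m = 7*0.0254 = 0.1778 m
spin = v/twist = 809/0.1778 = 4550.056 rev/s
RPM = spin*60 = 4550.056*60 ≈ 273003 RPM

273003 RPM


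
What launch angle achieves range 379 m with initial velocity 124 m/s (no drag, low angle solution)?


sin(2*theta) = R*g/v0^2 = 379*9.81/124^2 = 0.241805, theta = arcsin(0.241805)/2 = 6.997°

6.997 degrees


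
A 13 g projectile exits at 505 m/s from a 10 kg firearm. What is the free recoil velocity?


v_recoil = m_p * v_p / m_gun = 0.013 * 505 / 10 = 0.6565 m/s

0.6565 m/s


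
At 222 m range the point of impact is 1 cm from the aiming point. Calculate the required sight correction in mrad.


1 mrad subtends 1 cm per 10 m of range, so adj = error_cm / (dist_m / 10) = 1 / (222/10) = 0.04505 mrad

0.04505 mrad


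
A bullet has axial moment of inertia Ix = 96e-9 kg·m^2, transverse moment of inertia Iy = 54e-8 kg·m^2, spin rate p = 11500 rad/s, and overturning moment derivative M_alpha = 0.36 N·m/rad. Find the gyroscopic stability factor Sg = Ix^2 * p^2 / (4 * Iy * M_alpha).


Sg = Ix^2 * p^2 / (4 * Iy * M_alpha) = (96e-9)^2 * 11500^2 / (4 * 54e-8 * 0.36) = 1.567

1.567


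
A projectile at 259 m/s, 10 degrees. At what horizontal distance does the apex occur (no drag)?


R = v0^2*sin(2*theta)/g = 259^2*sin(2*10°)/9.81 = 2338.74 m
apex_dist = R/2 = 2338.74/2 = 1169 m

1169 m


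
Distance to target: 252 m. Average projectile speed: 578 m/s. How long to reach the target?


t = d/v = 252/578 = 0.436 s

0.436 s


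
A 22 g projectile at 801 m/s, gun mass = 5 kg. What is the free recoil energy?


v_r = m_p*v_p/m_gun = 0.022*801/5 = 3.5244 m/s, E_r = 0.5*m_gun*v_r^2 = 0.5*5*3.5244^2 = 31.05 J

31.05 J


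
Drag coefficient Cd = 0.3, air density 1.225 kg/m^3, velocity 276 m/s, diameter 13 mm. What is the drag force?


A = pi*(d/2)^2 = pi*(13/2000)^2 = 1.32732e-04 m^2
Fd = 0.5*Cd*rho*A*v^2 = 0.5*0.3*1.225*1.32732e-04*276^2 = 1.858 N

1.858 N


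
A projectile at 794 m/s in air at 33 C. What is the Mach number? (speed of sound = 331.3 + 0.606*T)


a = 331.3 + 0.606*(33) = 351.298 m/s
M = v/a = 794/351.298 = 2.26

2.26


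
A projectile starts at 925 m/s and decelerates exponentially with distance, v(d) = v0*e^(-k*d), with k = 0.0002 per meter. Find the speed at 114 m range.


v = v0*exp(-k*d) = 925*exp(-0.0002*114) = 904.1 m/s

904.1 m/s


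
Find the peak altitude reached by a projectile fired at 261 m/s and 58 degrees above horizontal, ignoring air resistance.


H = (v0*sin(theta))^2 / (2g) = (261*sin(58°))^2 / (2*9.81) = 2497 m

2497 m


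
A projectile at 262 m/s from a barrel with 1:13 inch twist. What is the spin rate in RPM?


twist_m = 13*0.0254 = 0.3302 m
spin = v/twist = 262/0.3302 = 793.4585 rev/s
RPM = spin*60 = 793.4585*60 ≈ 47608 RPM

47608 RPM


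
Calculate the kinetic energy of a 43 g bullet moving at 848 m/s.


E = 0.5*m*v^2 = 0.5*0.043*848^2 = 15461 J

15461 J


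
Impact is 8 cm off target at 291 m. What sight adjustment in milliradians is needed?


1 mrad subtends 1 cm per 10 m of range, so adj = error_cm / (dist_m / 10) = 8 / (291/10) = 0.2749 mrad

0.2749 mrad


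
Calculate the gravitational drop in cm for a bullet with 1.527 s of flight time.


drop = 0.5*g*t^2 = 0.5*9.81*1.527^2 = 11.4371 m ≈ 1144 cm

1144 cm


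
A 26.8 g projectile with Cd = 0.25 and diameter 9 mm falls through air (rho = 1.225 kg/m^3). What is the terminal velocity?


A = pi*(d/2)^2 = pi*(9/2000)^2 = 6.36173e-05 m^2
vt = sqrt(2mg/(Cd*rho*A)) = sqrt(2*0.0268*9.81/(0.25 * 1.225 * 6.36173e-05)) = 164.3 m/s

164.3 m/s


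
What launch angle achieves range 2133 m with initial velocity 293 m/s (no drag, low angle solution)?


sin(2*theta) = R*g/v0^2 = 2133*9.81/293^2 = 0.243739, theta = arcsin(0.243739)/2 = 7.054°

7.054 degrees


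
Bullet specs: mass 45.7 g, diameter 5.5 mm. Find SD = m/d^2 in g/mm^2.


SD = m/d^2 = 45.7/5.5^2 = 1.511 g/mm^2

1.511 g/mm^2


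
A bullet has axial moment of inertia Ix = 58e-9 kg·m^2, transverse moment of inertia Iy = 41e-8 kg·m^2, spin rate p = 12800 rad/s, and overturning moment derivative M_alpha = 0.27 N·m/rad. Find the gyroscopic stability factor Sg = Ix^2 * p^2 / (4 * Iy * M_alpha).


Sg = Ix^2 * p^2 / (4 * Iy * M_alpha) = (58e-9)^2 * 12800^2 / (4 * 41e-8 * 0.27) = 1.245

1.245


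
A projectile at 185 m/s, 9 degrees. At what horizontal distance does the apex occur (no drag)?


R = v0^2*sin(2*theta)/g = 185^2*sin(2*9°)/9.81 = 1078.09 m
apex_dist = R/2 = 1078.09/2 = 539 m

539 m


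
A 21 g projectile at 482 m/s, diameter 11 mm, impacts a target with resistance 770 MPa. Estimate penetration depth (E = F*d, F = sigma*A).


A = pi*(d/2)^2 = pi*(11/2)^2 = 95.0332 mm^2
E = 0.5*m*v^2 = 0.5*0.021*482^2 = 2439.4 J
depth = E/(sigma*A) = 2439.4 J / (770 MPa * 95.0332 mm^2) = 2439.4/(770 * 95.0332) m = 0.0333363 m ≈ 33.34 mm

33.34 mm


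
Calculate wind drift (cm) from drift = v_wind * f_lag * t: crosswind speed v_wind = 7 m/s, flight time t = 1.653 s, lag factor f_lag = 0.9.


drift = v_wind * lag * t = 7 * 0.9 * 1.653 = 10.4139 m ≈ 1041 cm

1041 cm


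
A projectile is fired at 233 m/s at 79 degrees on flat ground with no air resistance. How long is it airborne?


T = 2*v0*sin(theta)/g = 2*233*sin(79°)/9.81 = 46.63 s

46.63 s


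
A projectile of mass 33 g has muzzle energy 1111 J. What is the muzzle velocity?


v = sqrt(2*E/m) = sqrt(2*1111/0.033) = 259.5 m/s

259.5 m/s


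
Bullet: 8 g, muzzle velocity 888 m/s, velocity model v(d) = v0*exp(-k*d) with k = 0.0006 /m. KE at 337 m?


v = v0*exp(-k*d) = 888*exp(-0.0006*337) = 725.435 m/s
E = 0.5*m*v^2 = 0.5*0.008*725.435^2 = 2105 J

2105 J


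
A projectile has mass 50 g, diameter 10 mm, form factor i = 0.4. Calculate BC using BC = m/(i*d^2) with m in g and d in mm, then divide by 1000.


BC = m/(i*d^2*1000) = 50/(0.4 * 10^2 * 1000) = 0.00125

0.00125


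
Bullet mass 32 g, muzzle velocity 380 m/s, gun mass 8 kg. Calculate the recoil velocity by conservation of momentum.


v_recoil = m_p * v_p / m_gun = 0.032 * 380 / 8 = 1.52 m/s

1.52 m/s


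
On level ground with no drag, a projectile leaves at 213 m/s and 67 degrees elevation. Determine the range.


R = v0^2 * sin(2*theta) / g = 213^2 * sin(2*67°) / 9.81 = 3327 m

3327 m


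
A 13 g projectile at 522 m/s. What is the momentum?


p = m*v = 0.013*522 = 6.786 kg·m/s

6.786 kg·m/s


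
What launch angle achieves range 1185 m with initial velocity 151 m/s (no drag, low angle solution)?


sin(2*theta) = R*g/v0^2 = 1185*9.81/151^2 = 0.509839, theta = arcsin(0.509839)/2 = 15.33°

15.33 degrees


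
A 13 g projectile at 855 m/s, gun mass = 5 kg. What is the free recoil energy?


v_r = m_p*v_p/m_gun = 0.013*855/5 = 2.223 m/s, E_r = 0.5*m_gun*v_r^2 = 0.5*5*2.223^2 = 12.35 J

12.35 J


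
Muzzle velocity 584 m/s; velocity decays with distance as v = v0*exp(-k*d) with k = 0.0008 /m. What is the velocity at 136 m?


v = v0*exp(-k*d) = 584*exp(-0.0008*136) = 523.8 m/s

523.8 m/s


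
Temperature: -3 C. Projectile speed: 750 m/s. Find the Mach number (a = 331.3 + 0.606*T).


a = 331.3 + 0.606*(-3) = 329.482 m/s
M = v/a = 750/329.482 = 2.276

2.276


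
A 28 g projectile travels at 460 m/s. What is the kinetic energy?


E = 0.5*m*v^2 = 0.5*0.028*460^2 = 2962 J

2962 J


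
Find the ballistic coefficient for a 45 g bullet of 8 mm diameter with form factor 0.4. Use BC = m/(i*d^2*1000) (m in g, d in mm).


BC = m/(i*d^2*1000) = 45/(0.4 * 8^2 * 1000) = 0.001758

0.001758


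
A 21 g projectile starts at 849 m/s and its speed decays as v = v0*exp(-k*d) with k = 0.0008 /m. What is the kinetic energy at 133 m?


v = v0*exp(-k*d) = 849*exp(-0.0008*133) = 763.306 m/s
E = 0.5*m*v^2 = 0.5*0.021*763.306^2 = 6118 J

6118 J


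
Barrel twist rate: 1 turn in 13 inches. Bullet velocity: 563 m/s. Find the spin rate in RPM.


twist_m = 13*0.0254 = 0.3302 m
spin = v/twist = 563/0.3302 = 1705.027 rev/s
RPM = spin*60 = 1705.027*60 ≈ 102302 RPM

102302 RPM


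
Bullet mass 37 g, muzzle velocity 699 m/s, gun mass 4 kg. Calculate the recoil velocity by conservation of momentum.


v_recoil = m_p * v_p / m_gun = 0.037 * 699 / 4 = 6.466 m/s

6.466 m/s


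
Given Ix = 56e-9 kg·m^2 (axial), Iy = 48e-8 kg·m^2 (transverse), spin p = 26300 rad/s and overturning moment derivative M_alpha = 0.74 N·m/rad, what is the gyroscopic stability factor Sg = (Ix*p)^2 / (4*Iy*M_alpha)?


Sg = Ix^2 * p^2 / (4 * Iy * M_alpha) = (56e-9)^2 * 26300^2 / (4 * 48e-8 * 0.74) = 1.527

1.527


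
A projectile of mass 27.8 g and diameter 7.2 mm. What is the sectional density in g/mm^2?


SD = m/d^2 = 27.8/7.2^2 = 0.5363 g/mm^2

0.5363 g/mm^2


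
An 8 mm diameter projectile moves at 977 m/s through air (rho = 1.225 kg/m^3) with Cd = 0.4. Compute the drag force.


A = pi*(d/2)^2 = pi*(8/2000)^2 = 5.02655e-05 m^2
Fd = 0.5*Cd*rho*A*v^2 = 0.5*0.4*1.225*5.02655e-05*977^2 = 11.76 N

11.76 N


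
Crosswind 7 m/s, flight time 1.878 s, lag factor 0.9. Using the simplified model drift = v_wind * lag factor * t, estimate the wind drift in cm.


drift = v_wind * lag * t = 7 * 0.9 * 1.878 = 11.8314 m ≈ 1183 cm

1183 cm


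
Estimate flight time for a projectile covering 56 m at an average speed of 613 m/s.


t = d/v = 56/613 = 0.09135 s

0.09135 s


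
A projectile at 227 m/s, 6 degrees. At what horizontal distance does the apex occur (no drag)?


R = v0^2*sin(2*theta)/g = 227^2*sin(2*6°)/9.81 = 1092.1 m
apex_dist = R/2 = 1092.1/2 = 546 m

546 m


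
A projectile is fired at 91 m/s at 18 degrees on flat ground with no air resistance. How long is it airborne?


T = 2*v0*sin(theta)/g = 2*91*sin(18°)/9.81 = 5.733 s

5.733 s


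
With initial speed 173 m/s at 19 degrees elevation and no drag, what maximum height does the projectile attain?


H = (v0*sin(theta))^2 / (2g) = (173*sin(19°))^2 / (2*9.81) = 161.7 m

161.7 m


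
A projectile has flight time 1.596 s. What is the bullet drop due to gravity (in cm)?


drop = 0.5*g*t^2 = 0.5*9.81*1.596^2 = 12.4941 m ≈ 1249 cm

1249 cm


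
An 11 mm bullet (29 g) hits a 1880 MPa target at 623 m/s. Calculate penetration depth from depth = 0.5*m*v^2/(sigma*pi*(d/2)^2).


A = pi*(d/2)^2 = pi*(11/2)^2 = 95.0332 mm^2
E = 0.5*m*v^2 = 0.5*0.029*623^2 = 5627.87 J
depth = E/(sigma*A) = 5627.87 J / (1880 MPa * 95.0332 mm^2) = 5627.87/(1880 * 95.0332) m = 0.0315 m ≈ 31.5 mm

31.5 mm


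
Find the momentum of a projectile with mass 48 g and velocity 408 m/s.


p = m*v = 0.048*408 = 19.58 kg·m/s

19.58 kg·m/s


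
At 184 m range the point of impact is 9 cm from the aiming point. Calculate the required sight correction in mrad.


1 mrad subtends 1 cm per 10 m of range, so adj = error_cm / (dist_m / 10) = 9 / (184/10) = 0.4891 mrad

0.4891 mrad


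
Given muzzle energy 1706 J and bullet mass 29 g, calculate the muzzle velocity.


v = sqrt(2*E/m) = sqrt(2*1706/0.029) = 343 m/s

343 m/s


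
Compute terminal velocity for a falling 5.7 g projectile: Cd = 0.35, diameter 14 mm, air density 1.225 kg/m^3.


A = pi*(d/2)^2 = pi*(14/2000)^2 = 1.53938e-04 m^2
vt = sqrt(2mg/(Cd*rho*A)) = sqrt(2*0.0057*9.81/(0.35 * 1.225 * 1.53938e-04)) = 41.16 m/s

41.16 m/s


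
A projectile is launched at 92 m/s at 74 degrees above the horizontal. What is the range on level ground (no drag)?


R = v0^2 * sin(2*theta) / g = 92^2 * sin(2*74°) / 9.81 = 457.2 m

457.2 m


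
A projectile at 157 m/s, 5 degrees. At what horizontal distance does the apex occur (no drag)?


R = v0^2*sin(2*theta)/g = 157^2*sin(2*5°)/9.81 = 436.315 m
apex_dist = R/2 = 436.315/2 = 218.2 m

218.2 m


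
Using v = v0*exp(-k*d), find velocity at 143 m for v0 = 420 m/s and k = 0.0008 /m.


v = v0*exp(-k*d) = 420*exp(-0.0008*143) = 374.6 m/s

374.6 m/s


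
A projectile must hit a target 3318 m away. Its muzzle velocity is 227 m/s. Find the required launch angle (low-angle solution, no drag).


sin(2*theta) = R*g/v0^2 = 3318*9.81/227^2 = 0.631675, theta = arcsin(0.631675)/2 = 19.59°

19.59 degrees


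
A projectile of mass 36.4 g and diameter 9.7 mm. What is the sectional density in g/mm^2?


SD = m/d^2 = 36.4/9.7^2 = 0.3869 g/mm^2

0.3869 g/mm^2


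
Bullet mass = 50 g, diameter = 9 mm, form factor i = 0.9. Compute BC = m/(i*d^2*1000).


BC = m/(i*d^2*1000) = 50/(0.9 * 9^2 * 1000) = 0.0006859

0.0006859


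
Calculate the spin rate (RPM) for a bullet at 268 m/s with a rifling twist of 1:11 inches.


twist_m = 11*0.0254 = 0.2794 m
spin = v/twist = 268/0.2794 = 959.1983 rev/s
RPM = spin*60 = 959.1983*60 ≈ 57552 RPM

57552 RPM


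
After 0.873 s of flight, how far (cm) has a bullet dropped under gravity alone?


drop = 0.5*g*t^2 = 0.5*9.81*0.873^2 = 3.73824 m ≈ 373.8 cm

373.8 cm


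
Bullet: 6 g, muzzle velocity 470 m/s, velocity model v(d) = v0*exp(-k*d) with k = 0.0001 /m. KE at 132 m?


v = v0*exp(-k*d) = 470*exp(-0.0001*132) = 463.837 m/s
E = 0.5*m*v^2 = 0.5*0.006*463.837^2 = 645.4 J

645.4 J


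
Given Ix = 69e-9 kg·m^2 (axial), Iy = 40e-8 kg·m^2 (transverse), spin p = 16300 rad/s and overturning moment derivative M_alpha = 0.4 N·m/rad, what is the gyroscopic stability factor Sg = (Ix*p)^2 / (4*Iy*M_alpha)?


Sg = Ix^2 * p^2 / (4 * Iy * M_alpha) = (69e-9)^2 * 16300^2 / (4 * 40e-8 * 0.4) = 1.976

1.976


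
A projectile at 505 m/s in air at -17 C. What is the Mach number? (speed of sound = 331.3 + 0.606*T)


a = 331.3 + 0.606*(-17) = 320.998 m/s
M = v/a = 505/320.998 = 1.573

1.573


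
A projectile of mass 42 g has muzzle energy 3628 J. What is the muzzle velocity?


v = sqrt(2*E/m) = sqrt(2*3628/0.042) = 415.6 m/s

415.6 m/s


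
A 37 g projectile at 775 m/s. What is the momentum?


p = m*v = 0.037*775 = 28.67 kg·m/s

28.67 kg·m/s


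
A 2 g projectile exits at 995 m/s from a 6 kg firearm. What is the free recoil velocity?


v_recoil = m_p * v_p / m_gun = 0.002 * 995 / 6 = 0.3317 m/s

0.3317 m/s


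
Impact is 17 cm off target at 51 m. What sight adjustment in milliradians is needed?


1 mrad subtends 1 cm per 10 m of range, so adj = error_cm / (dist_m / 10) = 17 / (51/10) = 3.333 mrad

3.333 mrad


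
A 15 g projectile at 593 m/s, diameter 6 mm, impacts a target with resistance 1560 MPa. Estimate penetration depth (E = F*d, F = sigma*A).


A = pi*(d/2)^2 = pi*(6/2)^2 = 28.2743 mm^2
E = 0.5*m*v^2 = 0.5*0.015*593^2 = 2637.37 J
depth = E/(sigma*A) = 2637.37 J / (1560 MPa * 28.2743 mm^2) = 2637.37/(1560 * 28.2743) m = 0.0597935 m ≈ 59.79 mm

59.79 mm


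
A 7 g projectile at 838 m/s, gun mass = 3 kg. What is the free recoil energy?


v_r = m_p*v_p/m_gun = 0.007*838/3 = 1.95533 m/s, E_r = 0.5*m_gun*v_r^2 = 0.5*3*1.95533^2 = 5.735 J

5.735 J


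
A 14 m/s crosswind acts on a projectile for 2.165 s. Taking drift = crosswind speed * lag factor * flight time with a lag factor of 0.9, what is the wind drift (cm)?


drift = v_wind * lag * t = 14 * 0.9 * 2.165 = 27.279 m ≈ 2728 cm

2728 cm


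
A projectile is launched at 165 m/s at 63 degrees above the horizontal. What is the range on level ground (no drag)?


R = v0^2 * sin(2*theta) / g = 165^2 * sin(2*63°) / 9.81 = 2245 m

2245 m


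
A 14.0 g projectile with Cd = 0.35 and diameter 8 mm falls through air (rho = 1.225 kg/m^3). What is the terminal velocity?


A = pi*(d/2)^2 = pi*(8/2000)^2 = 5.02655e-05 m^2
vt = sqrt(2mg/(Cd*rho*A)) = sqrt(2*0.014*9.81/(0.35 * 1.225 * 5.02655e-05)) = 112.9 m/s

112.9 m/s


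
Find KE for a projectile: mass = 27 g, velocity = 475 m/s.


E = 0.5*m*v^2 = 0.5*0.027*475^2 = 3046 J

3046 J


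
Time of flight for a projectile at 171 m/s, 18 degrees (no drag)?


T = 2*v0*sin(theta)/g = 2*171*sin(18°)/9.81 = 10.77 s

10.77 s


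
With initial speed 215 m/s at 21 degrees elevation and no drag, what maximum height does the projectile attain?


H = (v0*sin(theta))^2 / (2g) = (215*sin(21°))^2 / (2*9.81) = 302.6 m

302.6 m


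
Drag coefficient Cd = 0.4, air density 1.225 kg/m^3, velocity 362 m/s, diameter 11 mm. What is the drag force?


A = pi*(d/2)^2 = pi*(11/2000)^2 = 9.50332e-05 m^2
Fd = 0.5*Cd*rho*A*v^2 = 0.5*0.4*1.225*9.50332e-05*362^2 = 3.051 N

3.051 N


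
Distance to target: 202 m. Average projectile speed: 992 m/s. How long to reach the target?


t = d/v = 202/992 = 0.2036 s

0.2036 s


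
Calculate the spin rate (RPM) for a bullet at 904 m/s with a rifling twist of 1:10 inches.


twist_m = 10*0.0254 = 0.254 m
spin = v/twist = 904/0.254 = 3559.055 rev/s
RPM = spin*60 = 3559.055*60 ≈ 213543 RPM

213543 RPM


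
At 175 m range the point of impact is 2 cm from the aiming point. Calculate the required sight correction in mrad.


1 mrad subtends 1 cm per 10 m of range, so adj = error_cm / (dist_m / 10) = 2 / (175/10) = 0.1143 mrad

0.1143 mrad


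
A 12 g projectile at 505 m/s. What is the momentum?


p = m*v = 0.012*505 = 6.06 kg·m/s

6.06 kg·m/s


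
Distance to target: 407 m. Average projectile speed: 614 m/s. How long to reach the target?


t = d/v = 407/614 = 0.6629 s

0.6629 s


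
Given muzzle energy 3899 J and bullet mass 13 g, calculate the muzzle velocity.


v = sqrt(2*E/m) = sqrt(2*3899/0.013) = 774.5 m/s

774.5 m/s


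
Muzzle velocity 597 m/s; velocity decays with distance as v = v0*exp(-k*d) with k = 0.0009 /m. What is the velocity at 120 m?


v = v0*exp(-k*d) = 597*exp(-0.0009*120) = 535.9 m/s

535.9 m/s


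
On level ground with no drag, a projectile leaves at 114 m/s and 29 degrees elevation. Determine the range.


R = v0^2 * sin(2*theta) / g = 114^2 * sin(2*29°) / 9.81 = 1123 m

1123 m


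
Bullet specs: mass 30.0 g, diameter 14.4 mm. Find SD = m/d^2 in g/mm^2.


SD = m/d^2 = 30.0/14.4^2 = 0.1447 g/mm^2

0.1447 g/mm^2


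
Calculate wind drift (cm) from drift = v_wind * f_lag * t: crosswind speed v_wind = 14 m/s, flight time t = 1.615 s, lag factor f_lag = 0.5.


drift = v_wind * lag * t = 14 * 0.5 * 1.615 = 11.305 m ≈ 1130 cm

1130 cm


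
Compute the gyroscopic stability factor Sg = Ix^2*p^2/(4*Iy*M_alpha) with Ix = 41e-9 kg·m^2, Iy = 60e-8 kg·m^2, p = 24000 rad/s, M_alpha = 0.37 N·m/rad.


Sg = Ix^2 * p^2 / (4 * Iy * M_alpha) = (41e-9)^2 * 24000^2 / (4 * 60e-8 * 0.37) = 1.09

1.09


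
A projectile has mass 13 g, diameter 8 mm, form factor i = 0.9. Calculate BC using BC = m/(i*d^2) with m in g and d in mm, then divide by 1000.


BC = m/(i*d^2*1000) = 13/(0.9 * 8^2 * 1000) = 0.0002257

0.0002257


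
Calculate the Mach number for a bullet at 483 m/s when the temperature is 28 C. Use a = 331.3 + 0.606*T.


a = 331.3 + 0.606*(28) = 348.268 m/s
M = v/a = 483/348.268 = 1.387

1.387


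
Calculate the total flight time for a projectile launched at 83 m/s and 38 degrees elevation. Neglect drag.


T = 2*v0*sin(theta)/g = 2*83*sin(38°)/9.81 = 10.42 s

10.42 s


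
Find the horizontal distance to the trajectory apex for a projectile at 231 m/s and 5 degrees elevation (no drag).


R = v0^2*sin(2*theta)/g = 231^2*sin(2*5°)/9.81 = 944.551 m
apex_dist = R/2 = 944.551/2 = 472.3 m

472.3 m


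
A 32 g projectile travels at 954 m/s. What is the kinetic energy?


E = 0.5*m*v^2 = 0.5*0.032*954^2 = 14562 J

14562 J


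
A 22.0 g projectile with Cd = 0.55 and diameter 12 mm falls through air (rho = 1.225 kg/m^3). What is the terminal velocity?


A = pi*(d/2)^2 = pi*(12/2000)^2 = 1.13097e-04 m^2
vt = sqrt(2mg/(Cd*rho*A)) = sqrt(2*0.022*9.81/(0.55 * 1.225 * 1.13097e-04)) = 75.26 m/s

75.26 m/s


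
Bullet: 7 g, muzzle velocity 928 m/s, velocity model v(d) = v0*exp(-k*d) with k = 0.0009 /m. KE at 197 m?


v = v0*exp(-k*d) = 928*exp(-0.0009*197) = 777.226 m/s
E = 0.5*m*v^2 = 0.5*0.007*777.226^2 = 2114 J

2114 J


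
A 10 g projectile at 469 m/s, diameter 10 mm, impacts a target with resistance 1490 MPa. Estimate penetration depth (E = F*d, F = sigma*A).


A = pi*(d/2)^2 = pi*(10/2)^2 = 78.5398 mm^2
E = 0.5*m*v^2 = 0.5*0.01*469^2 = 1099.81 J
depth = E/(sigma*A) = 1099.81 J / (1490 MPa * 78.5398 mm^2) = 1099.81/(1490 * 78.5398) m = 0.00939809 m ≈ 9.398 mm

9.398 mm


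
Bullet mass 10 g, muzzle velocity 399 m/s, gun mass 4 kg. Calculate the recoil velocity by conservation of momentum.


v_recoil = m_p * v_p / m_gun = 0.01 * 399 / 4 = 0.9975 m/s

0.9975 m/s


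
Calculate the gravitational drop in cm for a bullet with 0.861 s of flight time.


drop = 0.5*g*t^2 = 0.5*9.81*0.861^2 = 3.63618 m ≈ 363.6 cm

363.6 cm


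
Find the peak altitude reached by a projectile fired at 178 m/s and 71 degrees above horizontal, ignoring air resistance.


H = (v0*sin(theta))^2 / (2g) = (178*sin(71°))^2 / (2*9.81) = 1444 m

1444 m


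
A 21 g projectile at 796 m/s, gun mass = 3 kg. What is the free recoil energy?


v_r = m_p*v_p/m_gun = 0.021*796/3 = 5.572 m/s, E_r = 0.5*m_gun*v_r^2 = 0.5*3*5.572^2 = 46.57 J

46.57 J


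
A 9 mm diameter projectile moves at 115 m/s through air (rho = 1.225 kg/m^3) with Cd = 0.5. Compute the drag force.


A = pi*(d/2)^2 = pi*(9/2000)^2 = 6.36173e-05 m^2
Fd = 0.5*Cd*rho*A*v^2 = 0.5*0.5*1.225*6.36173e-05*115^2 = 0.2577 N

0.2577 N


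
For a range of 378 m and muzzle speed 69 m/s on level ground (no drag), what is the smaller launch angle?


sin(2*theta) = R*g/v0^2 = 378*9.81/69^2 = 0.778866, theta = arcsin(0.778866)/2 = 25.58°

25.58 degrees


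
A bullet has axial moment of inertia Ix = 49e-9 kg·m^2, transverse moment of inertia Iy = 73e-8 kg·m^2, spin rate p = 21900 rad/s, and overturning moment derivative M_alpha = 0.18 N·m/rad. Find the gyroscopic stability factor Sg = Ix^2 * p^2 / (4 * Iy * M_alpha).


Sg = Ix^2 * p^2 / (4 * Iy * M_alpha) = (49e-9)^2 * 21900^2 / (4 * 73e-8 * 0.18) = 2.191

2.191


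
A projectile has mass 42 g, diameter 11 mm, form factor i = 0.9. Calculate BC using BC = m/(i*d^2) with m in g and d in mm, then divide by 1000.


BC = m/(i*d^2*1000) = 42/(0.9 * 11^2 * 1000) = 0.0003857

0.0003857


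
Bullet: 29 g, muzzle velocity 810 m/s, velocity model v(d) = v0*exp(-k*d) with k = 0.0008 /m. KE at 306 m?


v = v0*exp(-k*d) = 810*exp(-0.0008*306) = 634.117 m/s
E = 0.5*m*v^2 = 0.5*0.029*634.117^2 = 5831 J

5831 J


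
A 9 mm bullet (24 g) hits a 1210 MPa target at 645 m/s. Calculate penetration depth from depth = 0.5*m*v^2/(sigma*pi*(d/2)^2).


A = pi*(d/2)^2 = pi*(9/2)^2 = 63.6173 mm^2
E = 0.5*m*v^2 = 0.5*0.024*645^2 = 4992.3 J
depth = E/(sigma*A) = 4992.3 J / (1210 MPa * 63.6173 mm^2) = 4992.3/(1210 * 63.6173) m = 0.0648545 m ≈ 64.85 mm

64.85 mm


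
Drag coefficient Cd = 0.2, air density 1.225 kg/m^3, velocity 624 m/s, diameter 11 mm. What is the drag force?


A = pi*(d/2)^2 = pi*(11/2000)^2 = 9.50332e-05 m^2
Fd = 0.5*Cd*rho*A*v^2 = 0.5*0.2*1.225*9.50332e-05*624^2 = 4.533 N

4.533 N


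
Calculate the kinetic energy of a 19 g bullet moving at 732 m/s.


E = 0.5*m*v^2 = 0.5*0.019*732^2 = 5090 J

5090 J


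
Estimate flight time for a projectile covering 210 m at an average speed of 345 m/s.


t = d/v = 210/345 = 0.6087 s

0.6087 s


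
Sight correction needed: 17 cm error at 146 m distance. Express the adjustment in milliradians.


1 mrad subtends 1 cm per 10 m of range, so adj = error_cm / (dist_m / 10) = 17 / (146/10) = 1.164 mrad

1.164 mrad


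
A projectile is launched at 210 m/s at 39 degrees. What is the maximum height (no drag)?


H = (v0*sin(theta))^2 / (2g) = (210*sin(39°))^2 / (2*9.81) = 890.2 m

890.2 m


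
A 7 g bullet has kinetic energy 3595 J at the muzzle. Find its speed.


v = sqrt(2*E/m) = sqrt(2*3595/0.007) = 1013 m/s

1013 m/s


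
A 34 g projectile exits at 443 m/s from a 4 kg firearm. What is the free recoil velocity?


v_recoil = m_p * v_p / m_gun = 0.034 * 443 / 4 = 3.766 m/s

3.766 m/s


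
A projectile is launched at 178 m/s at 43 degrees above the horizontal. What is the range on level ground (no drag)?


R = v0^2 * sin(2*theta) / g = 178^2 * sin(2*43°) / 9.81 = 3222 m

3222 m


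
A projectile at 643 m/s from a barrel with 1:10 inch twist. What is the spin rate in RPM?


twist_m = 10*0.0254 = 0.254 m
spin = v/twist = 643/0.254 = 2531.496 rev/s
RPM = spin*60 = 2531.496*60 ≈ 151890 RPM

151890 RPM


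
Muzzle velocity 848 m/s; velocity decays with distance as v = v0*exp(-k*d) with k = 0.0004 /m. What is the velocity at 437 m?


v = v0*exp(-k*d) = 848*exp(-0.0004*437) = 712 m/s

712 m/s


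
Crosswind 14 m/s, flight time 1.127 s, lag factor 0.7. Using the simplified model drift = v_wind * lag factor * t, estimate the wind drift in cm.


drift = v_wind * lag * t = 14 * 0.7 * 1.127 = 11.0446 m ≈ 1104 cm

1104 cm


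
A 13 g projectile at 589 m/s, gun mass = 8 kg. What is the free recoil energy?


v_r = m_p*v_p/m_gun = 0.013*589/8 = 0.957125 m/s, E_r = 0.5*m_gun*v_r^2 = 0.5*8*0.957125^2 = 3.664 J

3.664 J


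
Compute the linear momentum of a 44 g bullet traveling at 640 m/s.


p = m*v = 0.044*640 = 28.16 kg·m/s

28.16 kg·m/s


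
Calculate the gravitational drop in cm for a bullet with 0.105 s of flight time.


drop = 0.5*g*t^2 = 0.5*9.81*0.105^2 = 0.0540776 m ≈ 5.408 cm

5.408 cm


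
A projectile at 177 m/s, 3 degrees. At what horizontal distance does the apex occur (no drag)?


R = v0^2*sin(2*theta)/g = 177^2*sin(2*3°)/9.81 = 333.82 m
apex_dist = R/2 = 333.82/2 = 166.9 m

166.9 m


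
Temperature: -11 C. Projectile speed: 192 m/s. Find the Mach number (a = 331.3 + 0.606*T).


a = 331.3 + 0.606*(-11) = 324.634 m/s
M = v/a = 192/324.634 = 0.5914

0.5914


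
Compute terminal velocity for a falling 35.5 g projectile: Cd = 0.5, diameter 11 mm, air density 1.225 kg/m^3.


A = pi*(d/2)^2 = pi*(11/2000)^2 = 9.50332e-05 m^2
vt = sqrt(2mg/(Cd*rho*A)) = sqrt(2*0.0355*9.81/(0.5 * 1.225 * 9.50332e-05)) = 109.4 m/s

109.4 m/s


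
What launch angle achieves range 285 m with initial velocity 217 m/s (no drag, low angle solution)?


sin(2*theta) = R*g/v0^2 = 285*9.81/217^2 = 0.0593737, theta = arcsin(0.0593737)/2 = 1.702°

1.702 degrees


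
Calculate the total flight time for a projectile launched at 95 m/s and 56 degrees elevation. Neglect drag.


T = 2*v0*sin(theta)/g = 2*95*sin(56°)/9.81 = 16.06 s

16.06 s


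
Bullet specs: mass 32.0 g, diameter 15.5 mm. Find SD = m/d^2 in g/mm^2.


SD = m/d^2 = 32.0/15.5^2 = 0.1332 g/mm^2

0.1332 g/mm^2


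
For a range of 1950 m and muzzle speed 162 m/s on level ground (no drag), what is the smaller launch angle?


sin(2*theta) = R*g/v0^2 = 1950*9.81/162^2 = 0.728909, theta = arcsin(0.728909)/2 = 23.4°

23.4 degrees


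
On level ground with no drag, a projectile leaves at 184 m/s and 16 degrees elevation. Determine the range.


R = v0^2 * sin(2*theta) / g = 184^2 * sin(2*16°) / 9.81 = 1829 m

1829 m


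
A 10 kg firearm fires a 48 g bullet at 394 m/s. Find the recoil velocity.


v_recoil = m_p * v_p / m_gun = 0.048 * 394 / 10 = 1.891 m/s

1.891 m/s


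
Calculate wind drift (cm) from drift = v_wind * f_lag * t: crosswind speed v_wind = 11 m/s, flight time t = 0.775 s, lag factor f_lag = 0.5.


drift = v_wind * lag * t = 11 * 0.5 * 0.775 = 4.2625 m ≈ 426.2 cm

426.2 cm


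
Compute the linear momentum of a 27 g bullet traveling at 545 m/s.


p = m*v = 0.027*545 = 14.71 kg·m/s

14.71 kg·m/s


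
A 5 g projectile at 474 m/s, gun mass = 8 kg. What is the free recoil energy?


v_r = m_p*v_p/m_gun = 0.005*474/8 = 0.29625 m/s, E_r = 0.5*m_gun*v_r^2 = 0.5*8*0.29625^2 = 0.3511 J

0.3511 J


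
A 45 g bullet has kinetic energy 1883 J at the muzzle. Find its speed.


v = sqrt(2*E/m) = sqrt(2*1883/0.045) = 289.3 m/s

289.3 m/s


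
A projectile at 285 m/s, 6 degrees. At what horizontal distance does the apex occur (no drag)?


R = v0^2*sin(2*theta)/g = 285^2*sin(2*6°)/9.81 = 1721.47 m
apex_dist = R/2 = 1721.47/2 = 860.7 m

860.7 m


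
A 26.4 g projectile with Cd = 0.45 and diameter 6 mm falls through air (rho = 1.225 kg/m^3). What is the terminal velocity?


A = pi*(d/2)^2 = pi*(6/2000)^2 = 2.82743e-05 m^2
vt = sqrt(2mg/(Cd*rho*A)) = sqrt(2*0.0264*9.81/(0.45 * 1.225 * 2.82743e-05)) = 182.3 m/s

182.3 m/s


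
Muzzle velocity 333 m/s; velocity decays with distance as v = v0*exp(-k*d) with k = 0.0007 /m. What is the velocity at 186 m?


v = v0*exp(-k*d) = 333*exp(-0.0007*186) = 292.3 m/s

292.3 m/s


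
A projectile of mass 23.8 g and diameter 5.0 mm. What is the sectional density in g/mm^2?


SD = m/d^2 = 23.8/5.0^2 = 0.952 g/mm^2

0.952 g/mm^2


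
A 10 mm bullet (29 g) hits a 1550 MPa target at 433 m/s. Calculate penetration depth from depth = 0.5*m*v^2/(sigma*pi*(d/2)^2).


A = pi*(d/2)^2 = pi*(10/2)^2 = 78.5398 mm^2
E = 0.5*m*v^2 = 0.5*0.029*433^2 = 2718.59 J
depth = E/(sigma*A) = 2718.59 J / (1550 MPa * 78.5398 mm^2) = 2718.59/(1550 * 78.5398) m = 0.0223317 m ≈ 22.33 mm

22.33 mm


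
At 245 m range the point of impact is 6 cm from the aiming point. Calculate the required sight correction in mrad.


1 mrad subtends 1 cm per 10 m of range, so adj = error_cm / (dist_m / 10) = 6 / (245/10) = 0.2449 mrad

0.2449 mrad


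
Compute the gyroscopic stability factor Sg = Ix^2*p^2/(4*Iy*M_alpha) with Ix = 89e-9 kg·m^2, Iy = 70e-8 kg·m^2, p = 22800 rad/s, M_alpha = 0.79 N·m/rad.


Sg = Ix^2 * p^2 / (4 * Iy * M_alpha) = (89e-9)^2 * 22800^2 / (4 * 70e-8 * 0.79) = 1.862

1.862
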